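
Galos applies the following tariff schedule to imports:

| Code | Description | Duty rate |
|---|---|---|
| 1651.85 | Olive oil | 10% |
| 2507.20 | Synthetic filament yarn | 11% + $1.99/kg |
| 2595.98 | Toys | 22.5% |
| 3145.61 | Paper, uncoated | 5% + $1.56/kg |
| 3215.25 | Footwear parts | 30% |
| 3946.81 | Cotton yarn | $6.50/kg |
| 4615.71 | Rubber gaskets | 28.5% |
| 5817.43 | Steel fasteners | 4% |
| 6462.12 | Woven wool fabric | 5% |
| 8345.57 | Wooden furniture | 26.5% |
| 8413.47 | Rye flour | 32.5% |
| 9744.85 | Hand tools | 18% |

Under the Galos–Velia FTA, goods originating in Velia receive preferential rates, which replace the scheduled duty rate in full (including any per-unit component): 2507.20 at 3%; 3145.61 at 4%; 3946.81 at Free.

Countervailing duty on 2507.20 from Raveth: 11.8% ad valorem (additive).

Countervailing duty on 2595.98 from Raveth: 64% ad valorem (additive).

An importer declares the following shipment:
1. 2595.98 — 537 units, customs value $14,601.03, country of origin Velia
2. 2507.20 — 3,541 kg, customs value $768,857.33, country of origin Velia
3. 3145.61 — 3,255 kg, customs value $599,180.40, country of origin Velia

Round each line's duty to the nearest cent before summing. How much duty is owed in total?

$50,318.17

Line 1 (2595.98, Velia, 537 units, $14,601.03):
Base rate for 2595.98 is 22.5%.
Origin Velia is the FTA partner but 2595.98 is not on the preference list; base rate stands.
The additional-duty order on 2595.98 targets Raveth, not Velia; it does not apply.
Duty = $14,601.03 × 22.5% = $3,285.23.
Line 2 (2507.20, Velia, 3,541 kg, $768,857.33):
Base rate for 2507.20 is 11% + $1.99/kg.
Origin Velia qualifies under the Galos–Velia agreement and 2507.20 is covered: preferential rate 3% applies instead.
The additional-duty order on 2507.20 targets Raveth, not Velia; it does not apply.
Duty = $768,857.33 × 3% = $23,065.72.
Line 3 (3145.61, Velia, 3,255 kg, $599,180.40):
Base rate for 3145.61 is 5% + $1.56/kg.
Origin Velia qualifies under the Galos–Velia agreement and 3145.61 is covered: preferential rate 4% applies instead.
Duty = $599,180.40 × 4% = $23,967.22.
Total = $3,285.23 + $23,065.72 + $23,967.22 = $50,318.17.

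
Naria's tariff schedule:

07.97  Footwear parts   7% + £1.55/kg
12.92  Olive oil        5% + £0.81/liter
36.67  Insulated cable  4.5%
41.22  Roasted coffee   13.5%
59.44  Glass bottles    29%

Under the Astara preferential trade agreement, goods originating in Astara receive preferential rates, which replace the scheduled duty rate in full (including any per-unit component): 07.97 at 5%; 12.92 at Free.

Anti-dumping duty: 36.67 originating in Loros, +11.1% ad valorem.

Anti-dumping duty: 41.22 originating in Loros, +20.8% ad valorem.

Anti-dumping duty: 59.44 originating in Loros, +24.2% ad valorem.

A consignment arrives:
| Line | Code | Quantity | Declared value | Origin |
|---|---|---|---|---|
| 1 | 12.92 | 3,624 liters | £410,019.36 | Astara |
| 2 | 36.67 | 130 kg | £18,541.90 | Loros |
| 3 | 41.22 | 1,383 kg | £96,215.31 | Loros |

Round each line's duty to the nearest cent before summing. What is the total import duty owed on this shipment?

£35,894.39

Line 1 (12.92, Astara, 3,624 liters, £410,019.36):
Base rate for 12.92 is 5% + £0.81/liter.
Origin Astara qualifies under the Naria–Astara agreement and 12.92 is covered: preferential rate Free applies instead.
Duty = £410,019.36 × 0% = £0.00.
Line 2 (36.67, Loros, 130 kg, £18,541.90):
Base rate for 36.67 is 4.5%.
Additional duty on 36.67 from Loros: +11.1%. Applied ad valorem rate: 4.5% + 11.1% = 15.6%.
Duty = £18,541.90 × 15.6% = £2,892.54.
Line 3 (41.22, Loros, 1,383 kg, £96,215.31):
Base rate for 41.22 is 13.5%.
Additional duty on 41.22 from Loros: +20.8%. Applied ad valorem rate: 13.5% + 20.8% = 34.3%.
Duty = £96,215.31 × 34.3% = £33,001.85.
Total = £0.00 + £2,892.54 + £33,001.85 = £35,894.39.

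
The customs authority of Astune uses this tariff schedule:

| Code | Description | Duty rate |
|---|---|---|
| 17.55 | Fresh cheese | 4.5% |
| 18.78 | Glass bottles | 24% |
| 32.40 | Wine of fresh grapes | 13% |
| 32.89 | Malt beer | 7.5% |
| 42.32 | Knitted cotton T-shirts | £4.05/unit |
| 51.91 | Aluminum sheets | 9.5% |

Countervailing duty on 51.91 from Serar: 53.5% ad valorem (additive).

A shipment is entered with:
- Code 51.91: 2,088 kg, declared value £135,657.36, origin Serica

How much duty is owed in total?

£12,887.45

Line 1 (51.91, Serica, 2,088 kg, £135,657.36):
Base rate for 51.91 is 9.5%.
The additional-duty order on 51.91 targets Serar, not Serica; it does not apply.
Duty = £135,657.36 × 9.5% = £12,887.45.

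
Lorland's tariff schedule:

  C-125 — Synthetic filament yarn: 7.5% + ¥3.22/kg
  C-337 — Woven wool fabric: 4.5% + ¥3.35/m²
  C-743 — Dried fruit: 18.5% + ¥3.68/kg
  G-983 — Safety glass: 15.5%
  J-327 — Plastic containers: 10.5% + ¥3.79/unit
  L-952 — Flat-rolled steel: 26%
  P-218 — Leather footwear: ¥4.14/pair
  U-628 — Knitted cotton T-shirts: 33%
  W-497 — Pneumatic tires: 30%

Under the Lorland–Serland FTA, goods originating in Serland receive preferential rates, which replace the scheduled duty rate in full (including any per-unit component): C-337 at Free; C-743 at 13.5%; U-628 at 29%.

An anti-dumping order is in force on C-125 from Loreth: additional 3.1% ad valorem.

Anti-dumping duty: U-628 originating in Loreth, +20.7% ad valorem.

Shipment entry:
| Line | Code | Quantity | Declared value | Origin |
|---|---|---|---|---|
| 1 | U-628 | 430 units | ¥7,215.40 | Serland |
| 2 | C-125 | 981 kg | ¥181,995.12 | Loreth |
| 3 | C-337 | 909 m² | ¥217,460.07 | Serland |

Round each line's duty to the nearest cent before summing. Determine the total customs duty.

Line 1 (U-628, Serland, 430 units, ¥7,215.40):
Base rate for U-628 is 33%.
Origin Serland qualifies under the Lorland–Serland agreement and U-628 is covered: preferential rate 29% applies instead.
The additional-duty order on U-628 targets Loreth, not Serland; it does not apply.
Duty = ¥7,215.40 × 29% = ¥2,092.47.
Line 2 (C-125, Loreth, 981 kg, ¥181,995.12):
Base rate for C-125 is 7.5% + ¥3.22/kg.
Additional duty on C-125 from Loreth: +3.1%. Applied ad valorem rate: 7.5% + 3.1% = 10.6%.
Duty = ¥181,995.12 × 10.6% + 981 × ¥3.22 = ¥22,450.30.
Line 3 (C-337, Serland, 909 m², ¥217,460.07):
Base rate for C-337 is 4.5% + ¥3.35/m².
Origin Serland qualifies under the Lorland–Serland agreement and C-337 is covered: preferential rate Free applies instead.
Duty = ¥217,460.07 × 0% = ¥0.00.
Total = ¥2,092.47 + ¥22,450.30 + ¥0.00 = ¥24,542.77.

¥24,542.77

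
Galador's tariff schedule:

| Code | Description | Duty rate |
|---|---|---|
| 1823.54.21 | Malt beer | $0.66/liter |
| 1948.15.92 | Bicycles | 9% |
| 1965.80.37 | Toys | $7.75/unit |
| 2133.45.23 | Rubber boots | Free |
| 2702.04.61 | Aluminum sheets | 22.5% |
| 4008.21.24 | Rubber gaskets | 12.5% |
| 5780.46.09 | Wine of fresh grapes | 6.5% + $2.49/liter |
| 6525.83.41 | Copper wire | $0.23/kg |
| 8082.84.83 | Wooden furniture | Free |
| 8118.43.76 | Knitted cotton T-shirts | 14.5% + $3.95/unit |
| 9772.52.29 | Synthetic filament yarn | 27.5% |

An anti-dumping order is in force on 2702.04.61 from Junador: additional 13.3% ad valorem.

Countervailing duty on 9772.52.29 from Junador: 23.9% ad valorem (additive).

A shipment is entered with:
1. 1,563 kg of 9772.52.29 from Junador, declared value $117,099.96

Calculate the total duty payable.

Line 1 (9772.52.29, Junador, 1,563 kg, $117,099.96):
Base rate for 9772.52.29 is 27.5%.
Additional duty on 9772.52.29 from Junador: +23.9%. Applied ad valorem rate: 27.5% + 23.9% = 51.4%.
Duty = $117,099.96 × 51.4% = $60,189.38.

$60,189.38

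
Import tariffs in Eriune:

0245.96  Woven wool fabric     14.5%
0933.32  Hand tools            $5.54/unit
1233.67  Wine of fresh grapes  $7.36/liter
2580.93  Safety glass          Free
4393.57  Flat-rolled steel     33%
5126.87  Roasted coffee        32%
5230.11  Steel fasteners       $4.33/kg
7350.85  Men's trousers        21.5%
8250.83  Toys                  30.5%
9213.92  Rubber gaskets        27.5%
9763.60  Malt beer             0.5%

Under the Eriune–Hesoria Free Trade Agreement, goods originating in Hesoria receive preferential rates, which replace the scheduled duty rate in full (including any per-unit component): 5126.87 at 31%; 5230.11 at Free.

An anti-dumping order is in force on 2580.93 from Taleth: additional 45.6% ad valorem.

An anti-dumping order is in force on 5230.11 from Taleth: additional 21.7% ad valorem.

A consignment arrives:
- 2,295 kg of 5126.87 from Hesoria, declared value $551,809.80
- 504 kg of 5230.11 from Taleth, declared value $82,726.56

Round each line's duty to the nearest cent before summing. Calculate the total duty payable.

$191,195.02

Line 1 (5126.87, Hesoria, 2,295 kg, $551,809.80):
Base rate for 5126.87 is 32%.
Origin Hesoria qualifies under the Eriune–Hesoria agreement and 5126.87 is covered: preferential rate 31% applies instead.
Duty = $551,809.80 × 31% = $171,061.04.
Line 2 (5230.11, Taleth, 504 kg, $82,726.56):
Base rate for 5230.11 is $4.33/kg.
5230.11 has an FTA preferential rate, but origin Taleth is not Hesoria; base rate stands.
Additional duty on 5230.11 from Taleth: +21.7% ad valorem. Applied ad valorem rate = 21.7%.
Duty = $82,726.56 × 21.7% + 504 × $4.33 = $20,133.98.
Total = $171,061.04 + $20,133.98 = $191,195.02.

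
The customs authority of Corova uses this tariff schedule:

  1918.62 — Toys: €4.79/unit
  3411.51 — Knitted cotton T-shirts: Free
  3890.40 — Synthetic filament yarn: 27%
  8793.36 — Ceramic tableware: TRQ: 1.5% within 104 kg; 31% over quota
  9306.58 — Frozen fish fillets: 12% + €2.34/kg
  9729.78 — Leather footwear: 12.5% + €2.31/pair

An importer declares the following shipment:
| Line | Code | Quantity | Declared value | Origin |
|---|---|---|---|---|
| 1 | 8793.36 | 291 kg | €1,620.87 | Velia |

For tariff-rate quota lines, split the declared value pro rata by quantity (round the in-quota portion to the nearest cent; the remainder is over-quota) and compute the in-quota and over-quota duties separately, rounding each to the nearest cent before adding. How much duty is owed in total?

Line 1 (8793.36, Velia, 291 kg, €1,620.87):
Code 8793.36 is under a tariff-rate quota (threshold 104 kg). In-quota: 104 kg at 1.5%; over-quota: 187 kg at 31%.
Pro-rata value split: in-quota = €1,620.87 × 104/291 = €579.28; over-quota = €1,620.87 − €579.28 = €1,041.59.
In-quota duty = €579.28 × 1.5% = €8.69. Over-quota duty = €1,041.59 × 31% = €322.89.
Line duty = €8.69 + €322.89 = €331.58.

€331.58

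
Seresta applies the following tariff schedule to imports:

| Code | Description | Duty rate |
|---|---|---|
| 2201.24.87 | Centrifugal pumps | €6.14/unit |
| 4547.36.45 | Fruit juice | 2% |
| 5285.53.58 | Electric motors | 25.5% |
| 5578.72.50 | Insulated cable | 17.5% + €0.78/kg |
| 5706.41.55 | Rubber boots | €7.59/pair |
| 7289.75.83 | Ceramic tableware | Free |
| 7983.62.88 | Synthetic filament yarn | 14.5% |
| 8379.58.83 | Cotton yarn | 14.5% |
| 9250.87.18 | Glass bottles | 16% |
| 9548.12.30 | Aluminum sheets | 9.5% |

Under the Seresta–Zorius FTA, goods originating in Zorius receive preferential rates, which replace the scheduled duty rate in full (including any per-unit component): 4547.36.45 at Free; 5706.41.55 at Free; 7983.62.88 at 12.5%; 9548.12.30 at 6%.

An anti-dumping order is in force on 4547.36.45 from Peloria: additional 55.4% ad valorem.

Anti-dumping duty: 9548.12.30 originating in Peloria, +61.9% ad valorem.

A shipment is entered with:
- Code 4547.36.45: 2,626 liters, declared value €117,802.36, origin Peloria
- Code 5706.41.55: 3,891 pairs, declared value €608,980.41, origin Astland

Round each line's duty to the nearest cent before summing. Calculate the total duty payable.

Line 1 (4547.36.45, Peloria, 2,626 liters, €117,802.36):
Base rate for 4547.36.45 is 2%.
4547.36.45 has an FTA preferential rate, but origin Peloria is not Zorius; base rate stands.
Additional duty on 4547.36.45 from Peloria: +55.4%. Applied ad valorem rate: 2% + 55.4% = 57.4%.
Duty = €117,802.36 × 57.4% = €67,618.55.
Line 2 (5706.41.55, Astland, 3,891 pairs, €608,980.41):
Base rate for 5706.41.55 is €7.59/pair.
5706.41.55 has an FTA preferential rate, but origin Astland is not Zorius; base rate stands.
Duty = 3,891 × €7.59 = €29,532.69.
Total = €67,618.55 + €29,532.69 = €97,151.24.

€97,151.24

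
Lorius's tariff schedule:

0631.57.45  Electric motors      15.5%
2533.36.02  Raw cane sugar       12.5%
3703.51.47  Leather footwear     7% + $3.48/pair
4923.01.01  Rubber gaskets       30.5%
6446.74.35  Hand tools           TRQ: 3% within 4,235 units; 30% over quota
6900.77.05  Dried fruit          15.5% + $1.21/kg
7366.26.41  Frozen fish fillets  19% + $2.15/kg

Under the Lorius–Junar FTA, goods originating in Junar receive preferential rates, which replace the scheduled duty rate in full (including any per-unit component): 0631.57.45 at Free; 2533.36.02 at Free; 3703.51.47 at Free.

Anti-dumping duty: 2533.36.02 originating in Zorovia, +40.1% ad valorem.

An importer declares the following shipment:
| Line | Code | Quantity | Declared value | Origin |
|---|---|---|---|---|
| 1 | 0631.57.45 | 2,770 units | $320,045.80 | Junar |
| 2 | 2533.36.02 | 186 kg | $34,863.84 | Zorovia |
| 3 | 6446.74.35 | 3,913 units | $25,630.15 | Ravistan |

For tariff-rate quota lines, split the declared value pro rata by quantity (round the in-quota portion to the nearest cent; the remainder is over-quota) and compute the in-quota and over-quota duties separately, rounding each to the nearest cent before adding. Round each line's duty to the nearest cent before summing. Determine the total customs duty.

$19,107.28

Line 1 (0631.57.45, Junar, 2,770 units, $320,045.80):
Base rate for 0631.57.45 is 15.5%.
Origin Junar qualifies under the Lorius–Junar agreement and 0631.57.45 is covered: preferential rate Free applies instead.
Duty = $320,045.80 × 0% = $0.00.
Line 2 (2533.36.02, Zorovia, 186 kg, $34,863.84):
Base rate for 2533.36.02 is 12.5%.
2533.36.02 has an FTA preferential rate, but origin Zorovia is not Junar; base rate stands.
Additional duty on 2533.36.02 from Zorovia: +40.1%. Applied ad valorem rate: 12.5% + 40.1% = 52.6%.
Duty = $34,863.84 × 52.6% = $18,338.38.
Line 3 (6446.74.35, Ravistan, 3,913 units, $25,630.15):
Code 6446.74.35 is under a tariff-rate quota (threshold 4,235 units). Quantity 3,913 units is within the quota, so the in-quota rate 3% applies to the full value.
Duty = $25,630.15 × 3% = $768.90.
Total = $0.00 + $18,338.38 + $768.90 = $19,107.28.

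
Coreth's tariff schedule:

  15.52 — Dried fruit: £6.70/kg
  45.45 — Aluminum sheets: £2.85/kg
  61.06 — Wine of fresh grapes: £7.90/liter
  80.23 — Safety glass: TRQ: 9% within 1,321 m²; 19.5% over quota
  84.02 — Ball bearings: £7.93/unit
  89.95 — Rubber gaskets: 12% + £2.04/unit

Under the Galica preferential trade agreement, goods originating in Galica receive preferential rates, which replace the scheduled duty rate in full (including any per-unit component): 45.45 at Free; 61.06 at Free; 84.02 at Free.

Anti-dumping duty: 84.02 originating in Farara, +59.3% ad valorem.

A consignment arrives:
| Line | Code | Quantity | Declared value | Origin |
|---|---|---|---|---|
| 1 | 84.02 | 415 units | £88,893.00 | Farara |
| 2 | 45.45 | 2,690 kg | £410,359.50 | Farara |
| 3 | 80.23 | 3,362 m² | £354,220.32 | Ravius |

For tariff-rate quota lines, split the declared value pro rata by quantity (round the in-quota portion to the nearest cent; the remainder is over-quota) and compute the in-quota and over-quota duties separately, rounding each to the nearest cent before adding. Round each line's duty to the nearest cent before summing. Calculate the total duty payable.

£118,130.00

Line 1 (84.02, Farara, 415 units, £88,893.00):
Base rate for 84.02 is £7.93/unit.
84.02 has an FTA preferential rate, but origin Farara is not Galica; base rate stands.
Additional duty on 84.02 from Farara: +59.3% ad valorem. Applied ad valorem rate = 59.3%.
Duty = £88,893.00 × 59.3% + 415 × £7.93 = £56,004.50.
Line 2 (45.45, Farara, 2,690 kg, £410,359.50):
Base rate for 45.45 is £2.85/kg.
45.45 has an FTA preferential rate, but origin Farara is not Galica; base rate stands.
Duty = 2,690 × £2.85 = £7,666.50.
Line 3 (80.23, Ravius, 3,362 m², £354,220.32):
Code 80.23 is under a tariff-rate quota (threshold 1,321 m²). In-quota: 1,321 m² at 9%; over-quota: 2,041 m² at 19.5%.
Pro-rata value split: in-quota = £354,220.32 × 1,321/3,362 = £139,180.56; over-quota = £354,220.32 − £139,180.56 = £215,039.76.
In-quota duty = £139,180.56 × 9% = £12,526.25. Over-quota duty = £215,039.76 × 19.5% = £41,932.75.
Line duty = £12,526.25 + £41,932.75 = £54,459.00.
Total = £56,004.50 + £7,666.50 + £54,459.00 = £118,130.00.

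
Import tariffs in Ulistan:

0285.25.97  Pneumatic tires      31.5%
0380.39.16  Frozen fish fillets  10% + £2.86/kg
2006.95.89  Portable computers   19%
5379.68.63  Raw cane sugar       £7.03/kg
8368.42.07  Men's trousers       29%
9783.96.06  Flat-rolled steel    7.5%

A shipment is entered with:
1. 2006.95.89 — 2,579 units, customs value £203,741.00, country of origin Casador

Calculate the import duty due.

£38,710.79

Line 1 (2006.95.89, Casador, 2,579 units, £203,741.00):
Base rate for 2006.95.89 is 19%.
Duty = £203,741.00 × 19% = £38,710.79.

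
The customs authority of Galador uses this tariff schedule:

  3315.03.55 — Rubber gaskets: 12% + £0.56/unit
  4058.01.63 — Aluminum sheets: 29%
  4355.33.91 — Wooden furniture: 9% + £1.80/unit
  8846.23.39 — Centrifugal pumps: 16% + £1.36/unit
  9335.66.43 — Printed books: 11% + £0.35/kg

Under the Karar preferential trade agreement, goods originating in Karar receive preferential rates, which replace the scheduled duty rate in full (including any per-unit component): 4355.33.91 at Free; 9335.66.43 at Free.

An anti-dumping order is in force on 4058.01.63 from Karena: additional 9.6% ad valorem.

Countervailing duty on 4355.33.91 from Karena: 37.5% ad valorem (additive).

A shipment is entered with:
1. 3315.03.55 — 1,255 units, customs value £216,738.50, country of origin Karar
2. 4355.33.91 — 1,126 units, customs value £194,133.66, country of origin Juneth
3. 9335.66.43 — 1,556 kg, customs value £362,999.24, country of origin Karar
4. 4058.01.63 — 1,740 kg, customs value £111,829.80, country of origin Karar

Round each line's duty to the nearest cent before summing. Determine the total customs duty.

Line 1 (3315.03.55, Karar, 1,255 units, £216,738.50):
Base rate for 3315.03.55 is 12% + £0.56/unit.
Origin Karar is the FTA partner but 3315.03.55 is not on the preference list; base rate stands.
Duty = £216,738.50 × 12% + 1,255 × £0.56 = £26,711.42.
Line 2 (4355.33.91, Juneth, 1,126 units, £194,133.66):
Base rate for 4355.33.91 is 9% + £1.80/unit.
4355.33.91 has an FTA preferential rate, but origin Juneth is not Karar; base rate stands.
The additional-duty order on 4355.33.91 targets Karena, not Juneth; it does not apply.
Duty = £194,133.66 × 9% + 1,126 × £1.80 = £19,498.83.
Line 3 (9335.66.43, Karar, 1,556 kg, £362,999.24):
Base rate for 9335.66.43 is 11% + £0.35/kg.
Origin Karar qualifies under the Galador–Karar agreement and 9335.66.43 is covered: preferential rate Free applies instead.
Duty = £362,999.24 × 0% = £0.00.
Line 4 (4058.01.63, Karar, 1,740 kg, £111,829.80):
Base rate for 4058.01.63 is 29%.
Origin Karar is the FTA partner but 4058.01.63 is not on the preference list; base rate stands.
The additional-duty order on 4058.01.63 targets Karena, not Karar; it does not apply.
Duty = £111,829.80 × 29% = £32,430.64.
Total = £26,711.42 + £19,498.83 + £0.00 + £32,430.64 = £78,640.89.

£78,640.89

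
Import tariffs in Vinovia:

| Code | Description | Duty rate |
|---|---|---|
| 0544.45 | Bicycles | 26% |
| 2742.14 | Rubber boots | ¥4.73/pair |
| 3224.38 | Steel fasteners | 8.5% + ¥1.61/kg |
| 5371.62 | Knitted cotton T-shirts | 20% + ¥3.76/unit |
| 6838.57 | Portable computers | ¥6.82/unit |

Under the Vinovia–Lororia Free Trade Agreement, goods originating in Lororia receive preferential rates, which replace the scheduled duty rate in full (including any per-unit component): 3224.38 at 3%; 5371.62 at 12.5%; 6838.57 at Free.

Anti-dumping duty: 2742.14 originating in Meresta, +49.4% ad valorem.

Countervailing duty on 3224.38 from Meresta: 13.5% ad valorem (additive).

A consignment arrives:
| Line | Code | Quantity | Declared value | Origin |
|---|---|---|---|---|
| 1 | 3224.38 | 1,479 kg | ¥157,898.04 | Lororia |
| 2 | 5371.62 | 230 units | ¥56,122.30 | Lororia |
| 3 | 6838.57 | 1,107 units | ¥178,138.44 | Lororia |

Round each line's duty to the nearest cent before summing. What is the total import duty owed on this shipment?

Line 1 (3224.38, Lororia, 1,479 kg, ¥157,898.04):
Base rate for 3224.38 is 8.5% + ¥1.61/kg.
Origin Lororia qualifies under the Vinovia–Lororia agreement and 3224.38 is covered: preferential rate 3% applies instead.
The additional-duty order on 3224.38 targets Meresta, not Lororia; it does not apply.
Duty = ¥157,898.04 × 3% = ¥4,736.94.
Line 2 (5371.62, Lororia, 230 units, ¥56,122.30):
Base rate for 5371.62 is 20% + ¥3.76/unit.
Origin Lororia qualifies under the Vinovia–Lororia agreement and 5371.62 is covered: preferential rate 12.5% applies instead.
Duty = ¥56,122.30 × 12.5% = ¥7,015.29.
Line 3 (6838.57, Lororia, 1,107 units, ¥178,138.44):
Base rate for 6838.57 is ¥6.82/unit.
Origin Lororia qualifies under the Vinovia–Lororia agreement and 6838.57 is covered: preferential rate Free applies instead.
Duty = ¥178,138.44 × 0% = ¥0.00.
Total = ¥4,736.94 + ¥7,015.29 + ¥0.00 = ¥11,752.23.

¥11,752.23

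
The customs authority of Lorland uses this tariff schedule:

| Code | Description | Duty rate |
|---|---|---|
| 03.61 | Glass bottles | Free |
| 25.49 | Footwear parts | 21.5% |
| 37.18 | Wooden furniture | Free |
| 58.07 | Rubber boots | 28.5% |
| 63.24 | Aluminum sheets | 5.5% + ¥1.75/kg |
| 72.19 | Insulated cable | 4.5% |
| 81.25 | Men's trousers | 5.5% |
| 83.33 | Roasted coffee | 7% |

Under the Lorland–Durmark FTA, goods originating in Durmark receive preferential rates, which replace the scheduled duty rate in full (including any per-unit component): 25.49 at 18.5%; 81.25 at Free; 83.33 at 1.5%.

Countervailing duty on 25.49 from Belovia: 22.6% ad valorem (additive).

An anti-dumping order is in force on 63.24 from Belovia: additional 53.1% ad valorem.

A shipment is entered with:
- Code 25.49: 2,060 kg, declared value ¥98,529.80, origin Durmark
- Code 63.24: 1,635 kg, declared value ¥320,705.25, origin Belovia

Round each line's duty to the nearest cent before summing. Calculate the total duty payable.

Line 1 (25.49, Durmark, 2,060 kg, ¥98,529.80):
Base rate for 25.49 is 21.5%.
Origin Durmark qualifies under the Lorland–Durmark agreement and 25.49 is covered: preferential rate 18.5% applies instead.
The additional-duty order on 25.49 targets Belovia, not Durmark; it does not apply.
Duty = ¥98,529.80 × 18.5% = ¥18,228.01.
Line 2 (63.24, Belovia, 1,635 kg, ¥320,705.25):
Base rate for 63.24 is 5.5% + ¥1.75/kg.
Additional duty on 63.24 from Belovia: +53.1%. Applied ad valorem rate: 5.5% + 53.1% = 58.6%.
Duty = ¥320,705.25 × 58.6% + 1,635 × ¥1.75 = ¥190,794.53.
Total = ¥18,228.01 + ¥190,794.53 = ¥209,022.54.

¥209,022.54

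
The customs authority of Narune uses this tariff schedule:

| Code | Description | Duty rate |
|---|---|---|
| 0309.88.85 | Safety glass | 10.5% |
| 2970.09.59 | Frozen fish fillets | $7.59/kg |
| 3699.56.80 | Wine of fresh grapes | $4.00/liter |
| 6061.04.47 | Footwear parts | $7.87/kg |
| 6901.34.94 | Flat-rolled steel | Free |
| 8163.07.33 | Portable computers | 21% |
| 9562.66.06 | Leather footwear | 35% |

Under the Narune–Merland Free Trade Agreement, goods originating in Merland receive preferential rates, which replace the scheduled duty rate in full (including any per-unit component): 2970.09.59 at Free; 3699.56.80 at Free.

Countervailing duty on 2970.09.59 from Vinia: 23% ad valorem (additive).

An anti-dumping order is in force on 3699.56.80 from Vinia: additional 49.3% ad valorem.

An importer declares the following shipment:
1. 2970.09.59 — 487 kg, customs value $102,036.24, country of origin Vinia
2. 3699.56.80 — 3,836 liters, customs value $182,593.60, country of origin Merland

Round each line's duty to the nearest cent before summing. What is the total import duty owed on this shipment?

$27,164.67

Line 1 (2970.09.59, Vinia, 487 kg, $102,036.24):
Base rate for 2970.09.59 is $7.59/kg.
2970.09.59 has an FTA preferential rate, but origin Vinia is not Merland; base rate stands.
Additional duty on 2970.09.59 from Vinia: +23% ad valorem. Applied ad valorem rate = 23%.
Duty = $102,036.24 × 23% + 487 × $7.59 = $27,164.67.
Line 2 (3699.56.80, Merland, 3,836 liters, $182,593.60):
Base rate for 3699.56.80 is $4.00/liter.
Origin Merland qualifies under the Narune–Merland agreement and 3699.56.80 is covered: preferential rate Free applies instead.
The additional-duty order on 3699.56.80 targets Vinia, not Merland; it does not apply.
Duty = $182,593.60 × 0% = $0.00.
Total = $27,164.67 + $0.00 = $27,164.67.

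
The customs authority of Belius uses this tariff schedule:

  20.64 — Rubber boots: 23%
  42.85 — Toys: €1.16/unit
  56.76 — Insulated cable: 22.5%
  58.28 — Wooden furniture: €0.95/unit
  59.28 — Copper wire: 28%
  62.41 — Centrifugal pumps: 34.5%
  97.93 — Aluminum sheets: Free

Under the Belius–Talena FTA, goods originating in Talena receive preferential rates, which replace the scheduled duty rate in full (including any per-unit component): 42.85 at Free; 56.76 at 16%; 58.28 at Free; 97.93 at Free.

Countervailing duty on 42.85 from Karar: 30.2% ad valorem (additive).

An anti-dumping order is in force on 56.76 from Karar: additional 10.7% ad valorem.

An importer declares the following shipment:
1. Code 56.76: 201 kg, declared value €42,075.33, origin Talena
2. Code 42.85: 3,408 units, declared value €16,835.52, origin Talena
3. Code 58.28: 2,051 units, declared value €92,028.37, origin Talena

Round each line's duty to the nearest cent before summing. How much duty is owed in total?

€6,732.05

Line 1 (56.76, Talena, 201 kg, €42,075.33):
Base rate for 56.76 is 22.5%.
Origin Talena qualifies under the Belius–Talena agreement and 56.76 is covered: preferential rate 16% applies instead.
The additional-duty order on 56.76 targets Karar, not Talena; it does not apply.
Duty = €42,075.33 × 16% = €6,732.05.
Line 2 (42.85, Talena, 3,408 units, €16,835.52):
Base rate for 42.85 is €1.16/unit.
Origin Talena qualifies under the Belius–Talena agreement and 42.85 is covered: preferential rate Free applies instead.
The additional-duty order on 42.85 targets Karar, not Talena; it does not apply.
Duty = €16,835.52 × 0% = €0.00.
Line 3 (58.28, Talena, 2,051 units, €92,028.37):
Base rate for 58.28 is €0.95/unit.
Origin Talena qualifies under the Belius–Talena agreement and 58.28 is covered: preferential rate Free applies instead.
Duty = €92,028.37 × 0% = €0.00.
Total = €6,732.05 + €0.00 + €0.00 = €6,732.05.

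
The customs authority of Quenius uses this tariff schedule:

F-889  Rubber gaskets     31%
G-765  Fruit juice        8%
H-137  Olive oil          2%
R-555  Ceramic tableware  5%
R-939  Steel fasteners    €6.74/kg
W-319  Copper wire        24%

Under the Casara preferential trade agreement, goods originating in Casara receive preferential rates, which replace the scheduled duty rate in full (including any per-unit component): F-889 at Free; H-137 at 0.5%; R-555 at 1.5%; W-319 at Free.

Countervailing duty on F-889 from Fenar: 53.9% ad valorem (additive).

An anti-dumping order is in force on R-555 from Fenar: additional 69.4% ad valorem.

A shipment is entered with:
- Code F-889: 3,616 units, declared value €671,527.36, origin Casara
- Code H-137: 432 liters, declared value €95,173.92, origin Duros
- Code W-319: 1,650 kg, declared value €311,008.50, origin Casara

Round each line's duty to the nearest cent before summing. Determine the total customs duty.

Line 1 (F-889, Casara, 3,616 units, €671,527.36):
Base rate for F-889 is 31%.
Origin Casara qualifies under the Quenius–Casara agreement and F-889 is covered: preferential rate Free applies instead.
The additional-duty order on F-889 targets Fenar, not Casara; it does not apply.
Duty = €671,527.36 × 0% = €0.00.
Line 2 (H-137, Duros, 432 liters, €95,173.92):
Base rate for H-137 is 2%.
H-137 has an FTA preferential rate, but origin Duros is not Casara; base rate stands.
Duty = €95,173.92 × 2% = €1,903.48.
Line 3 (W-319, Casara, 1,650 kg, €311,008.50):
Base rate for W-319 is 24%.
Origin Casara qualifies under the Quenius–Casara agreement and W-319 is covered: preferential rate Free applies instead.
Duty = €311,008.50 × 0% = €0.00.
Total = €0.00 + €1,903.48 + €0.00 = €1,903.48.

€1,903.48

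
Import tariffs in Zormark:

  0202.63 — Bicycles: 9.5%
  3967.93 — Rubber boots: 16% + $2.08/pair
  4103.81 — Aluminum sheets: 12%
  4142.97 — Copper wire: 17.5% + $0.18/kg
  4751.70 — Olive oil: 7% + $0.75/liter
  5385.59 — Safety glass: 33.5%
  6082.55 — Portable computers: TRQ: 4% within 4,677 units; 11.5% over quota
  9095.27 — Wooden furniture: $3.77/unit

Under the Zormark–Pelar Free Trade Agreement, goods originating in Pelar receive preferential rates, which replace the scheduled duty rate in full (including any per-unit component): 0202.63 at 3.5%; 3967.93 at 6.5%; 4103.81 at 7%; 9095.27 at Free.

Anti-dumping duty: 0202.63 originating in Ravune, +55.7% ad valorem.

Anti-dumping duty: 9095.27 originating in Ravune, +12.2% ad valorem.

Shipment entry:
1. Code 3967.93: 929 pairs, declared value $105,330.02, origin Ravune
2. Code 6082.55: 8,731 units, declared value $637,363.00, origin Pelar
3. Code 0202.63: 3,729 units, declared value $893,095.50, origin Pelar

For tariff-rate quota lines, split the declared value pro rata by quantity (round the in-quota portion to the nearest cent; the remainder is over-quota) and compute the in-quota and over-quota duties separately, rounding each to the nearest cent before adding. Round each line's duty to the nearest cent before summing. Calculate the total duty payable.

Line 1 (3967.93, Ravune, 929 pairs, $105,330.02):
Base rate for 3967.93 is 16% + $2.08/pair.
3967.93 has an FTA preferential rate, but origin Ravune is not Pelar; base rate stands.
Duty = $105,330.02 × 16% + 929 × $2.08 = $18,785.12.
Line 2 (6082.55, Pelar, 8,731 units, $637,363.00):
Code 6082.55 is under a tariff-rate quota (threshold 4,677 units). In-quota: 4,677 units at 4%; over-quota: 4,054 units at 11.5%.
Pro-rata value split: in-quota = $637,363.00 × 4,677/8,731 = $341,421.00; over-quota = $637,363.00 − $341,421.00 = $295,942.00.
In-quota duty = $341,421.00 × 4% = $13,656.84. Over-quota duty = $295,942.00 × 11.5% = $34,033.33.
Line duty = $13,656.84 + $34,033.33 = $47,690.17.
Line 3 (0202.63, Pelar, 3,729 units, $893,095.50):
Base rate for 0202.63 is 9.5%.
Origin Pelar qualifies under the Zormark–Pelar agreement and 0202.63 is covered: preferential rate 3.5% applies instead.
The additional-duty order on 0202.63 targets Ravune, not Pelar; it does not apply.
Duty = $893,095.50 × 3.5% = $31,258.34.
Total = $18,785.12 + $47,690.17 + $31,258.34 = $97,733.63.

$97,733.63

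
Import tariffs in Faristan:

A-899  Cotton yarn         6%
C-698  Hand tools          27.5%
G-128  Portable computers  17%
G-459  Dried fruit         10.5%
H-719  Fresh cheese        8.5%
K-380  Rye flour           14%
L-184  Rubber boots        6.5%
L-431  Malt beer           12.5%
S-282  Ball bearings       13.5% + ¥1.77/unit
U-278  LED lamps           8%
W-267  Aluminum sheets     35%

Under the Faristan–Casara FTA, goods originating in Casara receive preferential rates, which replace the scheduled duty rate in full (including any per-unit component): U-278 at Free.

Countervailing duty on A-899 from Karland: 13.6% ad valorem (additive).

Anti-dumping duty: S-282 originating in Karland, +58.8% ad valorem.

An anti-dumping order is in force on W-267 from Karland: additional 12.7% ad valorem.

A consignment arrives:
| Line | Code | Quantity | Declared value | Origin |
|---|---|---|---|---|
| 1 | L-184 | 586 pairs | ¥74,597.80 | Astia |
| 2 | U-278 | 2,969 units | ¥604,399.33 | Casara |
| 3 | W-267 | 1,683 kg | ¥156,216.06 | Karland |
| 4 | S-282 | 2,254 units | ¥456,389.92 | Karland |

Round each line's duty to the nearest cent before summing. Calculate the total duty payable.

¥413,323.41

Line 1 (L-184, Astia, 586 pairs, ¥74,597.80):
Base rate for L-184 is 6.5%.
Duty = ¥74,597.80 × 6.5% = ¥4,848.86.
Line 2 (U-278, Casara, 2,969 units, ¥604,399.33):
Base rate for U-278 is 8%.
Origin Casara qualifies under the Faristan–Casara agreement and U-278 is covered: preferential rate Free applies instead.
Duty = ¥604,399.33 × 0% = ¥0.00.
Line 3 (W-267, Karland, 1,683 kg, ¥156,216.06):
Base rate for W-267 is 35%.
Additional duty on W-267 from Karland: +12.7%. Applied ad valorem rate: 35% + 12.7% = 47.7%.
Duty = ¥156,216.06 × 47.7% = ¥74,515.06.
Line 4 (S-282, Karland, 2,254 units, ¥456,389.92):
Base rate for S-282 is 13.5% + ¥1.77/unit.
Additional duty on S-282 from Karland: +58.8%. Applied ad valorem rate: 13.5% + 58.8% = 72.3%.
Duty = ¥456,389.92 × 72.3% + 2,254 × ¥1.77 = ¥333,959.49.
Total = ¥4,848.86 + ¥0.00 + ¥74,515.06 + ¥333,959.49 = ¥413,323.41.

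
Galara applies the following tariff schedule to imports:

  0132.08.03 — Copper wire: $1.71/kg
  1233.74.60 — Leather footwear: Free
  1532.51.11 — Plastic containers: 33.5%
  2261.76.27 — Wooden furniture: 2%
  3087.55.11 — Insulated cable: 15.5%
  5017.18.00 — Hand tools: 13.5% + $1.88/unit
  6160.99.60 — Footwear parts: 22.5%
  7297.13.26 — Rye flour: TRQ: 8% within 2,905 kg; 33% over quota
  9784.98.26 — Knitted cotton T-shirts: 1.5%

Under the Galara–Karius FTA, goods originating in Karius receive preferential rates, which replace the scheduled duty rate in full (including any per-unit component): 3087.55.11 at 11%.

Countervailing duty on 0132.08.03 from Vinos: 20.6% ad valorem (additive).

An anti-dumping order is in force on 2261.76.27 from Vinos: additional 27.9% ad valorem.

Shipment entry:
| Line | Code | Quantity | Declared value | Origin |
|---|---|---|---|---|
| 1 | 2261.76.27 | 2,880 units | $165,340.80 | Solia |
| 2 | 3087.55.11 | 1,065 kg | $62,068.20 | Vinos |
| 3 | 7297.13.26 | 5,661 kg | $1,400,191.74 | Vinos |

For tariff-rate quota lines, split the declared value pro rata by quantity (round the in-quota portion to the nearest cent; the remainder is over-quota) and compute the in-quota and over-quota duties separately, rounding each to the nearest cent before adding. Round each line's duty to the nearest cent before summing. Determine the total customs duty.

Line 1 (2261.76.27, Solia, 2,880 units, $165,340.80):
Base rate for 2261.76.27 is 2%.
The additional-duty order on 2261.76.27 targets Vinos, not Solia; it does not apply.
Duty = $165,340.80 × 2% = $3,306.82.
Line 2 (3087.55.11, Vinos, 1,065 kg, $62,068.20):
Base rate for 3087.55.11 is 15.5%.
3087.55.11 has an FTA preferential rate, but origin Vinos is not Karius; base rate stands.
Duty = $62,068.20 × 15.5% = $9,620.57.
Line 3 (7297.13.26, Vinos, 5,661 kg, $1,400,191.74):
Code 7297.13.26 is under a tariff-rate quota (threshold 2,905 kg). In-quota: 2,905 kg at 8%; over-quota: 2,756 kg at 33%.
Pro-rata value split: in-quota = $1,400,191.74 × 2,905/5,661 = $718,522.70; over-quota = $1,400,191.74 − $718,522.70 = $681,669.04.
In-quota duty = $718,522.70 × 8% = $57,481.82. Over-quota duty = $681,669.04 × 33% = $224,950.78.
Line duty = $57,481.82 + $224,950.78 = $282,432.60.
Total = $3,306.82 + $9,620.57 + $282,432.60 = $295,359.99.

$295,359.99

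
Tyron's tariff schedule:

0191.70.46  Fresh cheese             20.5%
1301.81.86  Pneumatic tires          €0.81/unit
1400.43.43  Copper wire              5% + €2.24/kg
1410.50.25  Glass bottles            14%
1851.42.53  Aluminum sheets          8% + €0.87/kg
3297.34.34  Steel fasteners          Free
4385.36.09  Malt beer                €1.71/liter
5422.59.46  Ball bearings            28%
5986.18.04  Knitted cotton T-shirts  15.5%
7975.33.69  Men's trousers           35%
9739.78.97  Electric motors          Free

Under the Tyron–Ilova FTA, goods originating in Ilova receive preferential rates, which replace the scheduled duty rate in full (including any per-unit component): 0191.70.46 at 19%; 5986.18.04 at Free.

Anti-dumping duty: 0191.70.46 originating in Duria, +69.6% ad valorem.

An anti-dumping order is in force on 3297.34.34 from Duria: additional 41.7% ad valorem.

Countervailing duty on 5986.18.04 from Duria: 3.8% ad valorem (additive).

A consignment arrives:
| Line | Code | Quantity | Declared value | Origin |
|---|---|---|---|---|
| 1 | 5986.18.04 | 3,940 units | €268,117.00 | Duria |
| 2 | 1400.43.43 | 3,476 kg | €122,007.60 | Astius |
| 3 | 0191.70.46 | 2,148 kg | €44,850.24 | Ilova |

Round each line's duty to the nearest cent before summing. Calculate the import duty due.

€74,154.75

Line 1 (5986.18.04, Duria, 3,940 units, €268,117.00):
Base rate for 5986.18.04 is 15.5%.
5986.18.04 has an FTA preferential rate, but origin Duria is not Ilova; base rate stands.
Additional duty on 5986.18.04 from Duria: +3.8%. Applied ad valorem rate: 15.5% + 3.8% = 19.3%.
Duty = €268,117.00 × 19.3% = €51,746.58.
Line 2 (1400.43.43, Astius, 3,476 kg, €122,007.60):
Base rate for 1400.43.43 is 5% + €2.24/kg.
Duty = €122,007.60 × 5% + 3,476 × €2.24 = €13,886.62.
Line 3 (0191.70.46, Ilova, 2,148 kg, €44,850.24):
Base rate for 0191.70.46 is 20.5%.
Origin Ilova qualifies under the Tyron–Ilova agreement and 0191.70.46 is covered: preferential rate 19% applies instead.
The additional-duty order on 0191.70.46 targets Duria, not Ilova; it does not apply.
Duty = €44,850.24 × 19% = €8,521.55.
Total = €51,746.58 + €13,886.62 + €8,521.55 = €74,154.75.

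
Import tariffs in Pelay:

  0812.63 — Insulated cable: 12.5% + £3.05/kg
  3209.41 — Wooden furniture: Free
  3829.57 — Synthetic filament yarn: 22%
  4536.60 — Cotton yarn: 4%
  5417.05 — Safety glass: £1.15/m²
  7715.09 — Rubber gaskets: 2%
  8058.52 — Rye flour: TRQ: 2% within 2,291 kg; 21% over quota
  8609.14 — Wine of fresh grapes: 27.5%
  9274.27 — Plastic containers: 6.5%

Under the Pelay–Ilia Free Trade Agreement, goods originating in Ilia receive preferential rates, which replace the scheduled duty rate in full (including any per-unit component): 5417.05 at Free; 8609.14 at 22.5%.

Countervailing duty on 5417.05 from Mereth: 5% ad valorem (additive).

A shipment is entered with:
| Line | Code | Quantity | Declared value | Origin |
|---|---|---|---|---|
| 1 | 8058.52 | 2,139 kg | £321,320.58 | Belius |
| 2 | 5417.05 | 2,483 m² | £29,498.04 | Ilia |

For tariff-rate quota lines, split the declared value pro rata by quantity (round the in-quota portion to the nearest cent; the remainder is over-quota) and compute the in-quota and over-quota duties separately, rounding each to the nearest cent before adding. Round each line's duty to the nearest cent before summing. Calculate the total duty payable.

Line 1 (8058.52, Belius, 2,139 kg, £321,320.58):
Code 8058.52 is under a tariff-rate quota (threshold 2,291 kg). Quantity 2,139 kg is within the quota, so the in-quota rate 2% applies to the full value.
Duty = £321,320.58 × 2% = £6,426.41.
Line 2 (5417.05, Ilia, 2,483 m², £29,498.04):
Base rate for 5417.05 is £1.15/m².
Origin Ilia qualifies under the Pelay–Ilia agreement and 5417.05 is covered: preferential rate Free applies instead.
The additional-duty order on 5417.05 targets Mereth, not Ilia; it does not apply.
Duty = £29,498.04 × 0% = £0.00.
Total = £6,426.41 + £0.00 = £6,426.41.

£6,426.41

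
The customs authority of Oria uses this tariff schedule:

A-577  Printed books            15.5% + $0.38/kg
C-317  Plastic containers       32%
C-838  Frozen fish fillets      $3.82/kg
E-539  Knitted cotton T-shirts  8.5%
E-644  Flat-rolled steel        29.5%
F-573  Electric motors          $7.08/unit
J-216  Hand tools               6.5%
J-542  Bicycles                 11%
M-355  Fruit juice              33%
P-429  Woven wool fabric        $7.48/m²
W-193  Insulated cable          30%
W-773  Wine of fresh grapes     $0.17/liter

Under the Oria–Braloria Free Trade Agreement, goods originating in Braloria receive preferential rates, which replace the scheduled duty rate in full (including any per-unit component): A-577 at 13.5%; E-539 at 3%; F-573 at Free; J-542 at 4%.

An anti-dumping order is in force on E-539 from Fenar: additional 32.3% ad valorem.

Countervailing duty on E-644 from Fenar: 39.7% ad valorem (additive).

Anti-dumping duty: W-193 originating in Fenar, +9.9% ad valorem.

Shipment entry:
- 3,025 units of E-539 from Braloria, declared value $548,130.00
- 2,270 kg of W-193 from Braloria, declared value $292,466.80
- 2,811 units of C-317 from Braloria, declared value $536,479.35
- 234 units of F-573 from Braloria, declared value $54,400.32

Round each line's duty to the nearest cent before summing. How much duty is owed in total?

$275,857.33

Line 1 (E-539, Braloria, 3,025 units, $548,130.00):
Base rate for E-539 is 8.5%.
Origin Braloria qualifies under the Oria–Braloria agreement and E-539 is covered: preferential rate 3% applies instead.
The additional-duty order on E-539 targets Fenar, not Braloria; it does not apply.
Duty = $548,130.00 × 3% = $16,443.90.
Line 2 (W-193, Braloria, 2,270 kg, $292,466.80):
Base rate for W-193 is 30%.
Origin Braloria is the FTA partner but W-193 is not on the preference list; base rate stands.
The additional-duty order on W-193 targets Fenar, not Braloria; it does not apply.
Duty = $292,466.80 × 30% = $87,740.04.
Line 3 (C-317, Braloria, 2,811 units, $536,479.35):
Base rate for C-317 is 32%.
Origin Braloria is the FTA partner but C-317 is not on the preference list; base rate stands.
Duty = $536,479.35 × 32% = $171,673.39.
Line 4 (F-573, Braloria, 234 units, $54,400.32):
Base rate for F-573 is $7.08/unit.
Origin Braloria qualifies under the Oria–Braloria agreement and F-573 is covered: preferential rate Free applies instead.
Duty = $54,400.32 × 0% = $0.00.
Total = $16,443.90 + $87,740.04 + $171,673.39 + $0.00 = $275,857.33.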